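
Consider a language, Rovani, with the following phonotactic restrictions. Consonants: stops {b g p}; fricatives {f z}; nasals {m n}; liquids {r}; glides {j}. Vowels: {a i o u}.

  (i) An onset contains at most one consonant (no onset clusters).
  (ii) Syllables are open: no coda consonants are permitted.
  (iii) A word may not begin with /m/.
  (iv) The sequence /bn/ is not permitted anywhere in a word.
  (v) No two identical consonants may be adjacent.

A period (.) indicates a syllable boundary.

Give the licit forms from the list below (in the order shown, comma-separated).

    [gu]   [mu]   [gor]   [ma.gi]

[gu] — σ1 onset /g/, coda /∅/ ok → licit
[mu] — violates constraint (iii): word begins with /m/ → illicit
[gor] — violates constraint (ii): syllable 1 coda /r/ has 1 consonant (> 0) → illicit
[ma.gi] — violates constraint (iii): word begins with /m/ → illicit

[gu]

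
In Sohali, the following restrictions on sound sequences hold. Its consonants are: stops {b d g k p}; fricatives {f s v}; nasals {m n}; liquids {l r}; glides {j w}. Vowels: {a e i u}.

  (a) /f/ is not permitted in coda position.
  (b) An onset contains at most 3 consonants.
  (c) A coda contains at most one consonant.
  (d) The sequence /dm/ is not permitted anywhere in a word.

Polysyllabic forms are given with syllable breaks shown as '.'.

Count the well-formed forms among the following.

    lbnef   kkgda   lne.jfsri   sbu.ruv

1

lbnef — violates constraint (a): syllable 1 coda contains /f/ → ill-formed
kkgda — violates constraint (b): syllable 1 onset /kkgd/ has 4 consonants (> 3) → ill-formed
lne.jfsri — violates constraint (b): syllable 2 onset /jfsr/ has 4 consonants (> 3) → ill-formed
sbu.ruv — σ1 onset /sb/ (2C), coda /∅/ ok; σ2 onset /r/, coda /v/ ok → well-formed
Well-formed: sbu.ruv → 1.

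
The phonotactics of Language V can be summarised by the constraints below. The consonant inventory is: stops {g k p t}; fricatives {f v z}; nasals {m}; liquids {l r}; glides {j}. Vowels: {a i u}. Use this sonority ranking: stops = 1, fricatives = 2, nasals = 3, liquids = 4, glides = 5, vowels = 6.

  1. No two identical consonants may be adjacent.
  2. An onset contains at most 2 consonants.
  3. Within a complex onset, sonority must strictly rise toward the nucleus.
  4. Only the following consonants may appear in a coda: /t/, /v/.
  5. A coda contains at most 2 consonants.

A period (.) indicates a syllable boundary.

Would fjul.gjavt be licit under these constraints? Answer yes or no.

no

fjul.gjavt — violates constraint 4: syllable 1 coda contains /l/, which is not a licensed coda consonant → illicit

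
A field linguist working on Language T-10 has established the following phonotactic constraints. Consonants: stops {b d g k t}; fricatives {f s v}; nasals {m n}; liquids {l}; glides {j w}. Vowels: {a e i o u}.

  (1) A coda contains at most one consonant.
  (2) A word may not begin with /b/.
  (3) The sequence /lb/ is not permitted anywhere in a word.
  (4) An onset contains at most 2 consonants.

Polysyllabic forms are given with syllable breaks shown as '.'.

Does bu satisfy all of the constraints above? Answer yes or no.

bu — violates constraint 2: word begins with /b/ → not permitted

no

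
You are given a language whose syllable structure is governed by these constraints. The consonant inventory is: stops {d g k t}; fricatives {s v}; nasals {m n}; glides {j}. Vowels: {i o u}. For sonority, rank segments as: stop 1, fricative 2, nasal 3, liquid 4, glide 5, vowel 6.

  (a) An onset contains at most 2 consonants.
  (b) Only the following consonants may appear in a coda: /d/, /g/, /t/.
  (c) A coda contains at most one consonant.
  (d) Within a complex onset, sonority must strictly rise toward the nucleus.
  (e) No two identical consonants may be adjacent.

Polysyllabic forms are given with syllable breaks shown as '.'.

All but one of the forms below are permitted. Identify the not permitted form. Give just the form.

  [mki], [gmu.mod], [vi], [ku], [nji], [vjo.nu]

[mki] — violates constraint (d): syllable 1 onset /mk/: /m/ (nasal, 3) → /k/ (stop, 1) does not rise → not permitted
[gmu.mod] — σ1 onset /gm/ (1→3 rises), coda /∅/ ok; σ2 onset /m/, coda /d/ ok → permitted
[vi] — σ1 onset /v/, coda /∅/ ok → permitted
[ku] — σ1 onset /k/, coda /∅/ ok → permitted
[nji] — σ1 onset /nj/ (3→5 rises), coda /∅/ ok → permitted
[vjo.nu] — σ1 onset /vj/ (2→5 rises), coda /∅/ ok; σ2 onset /n/, coda /∅/ ok → permitted

[mki]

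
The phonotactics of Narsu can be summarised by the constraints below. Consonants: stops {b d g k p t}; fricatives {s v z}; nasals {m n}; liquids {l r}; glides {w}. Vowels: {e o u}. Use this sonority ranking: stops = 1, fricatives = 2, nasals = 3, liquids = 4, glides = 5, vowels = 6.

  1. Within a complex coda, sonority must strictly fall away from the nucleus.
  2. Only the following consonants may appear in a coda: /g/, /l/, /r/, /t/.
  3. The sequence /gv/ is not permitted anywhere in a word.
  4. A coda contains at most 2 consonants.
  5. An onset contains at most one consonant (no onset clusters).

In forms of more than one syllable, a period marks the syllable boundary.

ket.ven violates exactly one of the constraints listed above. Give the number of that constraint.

2

ket.ven: syllable 2 coda contains /n/, which is not a licensed coda consonant.
This is a violation of constraint 2: "Only the following consonants may appear in a coda: /g/, /l/, /r/, /t/."
The remaining constraints (1, 3, 4, 5) are satisfied.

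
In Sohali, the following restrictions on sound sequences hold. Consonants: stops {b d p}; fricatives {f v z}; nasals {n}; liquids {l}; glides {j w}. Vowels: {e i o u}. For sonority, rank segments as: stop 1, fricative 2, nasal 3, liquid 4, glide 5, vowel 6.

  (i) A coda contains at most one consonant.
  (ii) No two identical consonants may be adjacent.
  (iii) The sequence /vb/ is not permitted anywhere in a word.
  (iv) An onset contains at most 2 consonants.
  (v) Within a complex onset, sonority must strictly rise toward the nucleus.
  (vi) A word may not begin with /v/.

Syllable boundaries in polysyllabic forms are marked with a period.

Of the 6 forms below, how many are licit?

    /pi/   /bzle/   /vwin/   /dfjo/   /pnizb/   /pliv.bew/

1

/pi/ — σ1 onset /p/, coda /∅/ ok → licit
/bzle/ — violates constraint (iv): syllable 1 onset /bzl/ has 3 consonants (> 2) → illicit
/vwin/ — violates constraint (vi): word begins with /v/ → illicit
/dfjo/ — violates constraint (iv): syllable 1 onset /dfj/ has 3 consonants (> 2) → illicit
/pnizb/ — violates constraint (i): syllable 1 coda /zb/ has 2 consonants (> 1) → illicit
/pliv.bew/ — violates constraint (iii): contains banned sequence /vb/ → illicit
Licit: /pi/ → 1.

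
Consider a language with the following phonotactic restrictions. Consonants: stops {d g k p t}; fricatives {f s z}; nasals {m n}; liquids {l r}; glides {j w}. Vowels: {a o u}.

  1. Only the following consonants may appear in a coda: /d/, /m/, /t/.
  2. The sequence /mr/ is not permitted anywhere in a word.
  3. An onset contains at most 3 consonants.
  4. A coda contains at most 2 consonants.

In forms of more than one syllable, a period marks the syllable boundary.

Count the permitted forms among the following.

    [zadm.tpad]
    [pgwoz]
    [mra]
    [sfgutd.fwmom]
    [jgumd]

3

[zadm.tpad] — σ1 onset /z/, coda /dm/ (2C) ok; σ2 onset /tp/ (2C), coda /d/ ok → permitted
[pgwoz] — violates constraint 1: syllable 1 coda contains /z/, which is not a licensed coda consonant → not permitted
[mra] — violates constraint 2: contains banned sequence /mr/ → not permitted
[sfgutd.fwmom] — σ1 onset /sfg/ (3C), coda /td/ (2C) ok; σ2 onset /fwm/ (3C), coda /m/ ok → permitted
[jgumd] — σ1 onset /jg/ (2C), coda /md/ (2C) ok → permitted
Permitted: [zadm.tpad], [sfgutd.fwmom], [jgumd] → 3.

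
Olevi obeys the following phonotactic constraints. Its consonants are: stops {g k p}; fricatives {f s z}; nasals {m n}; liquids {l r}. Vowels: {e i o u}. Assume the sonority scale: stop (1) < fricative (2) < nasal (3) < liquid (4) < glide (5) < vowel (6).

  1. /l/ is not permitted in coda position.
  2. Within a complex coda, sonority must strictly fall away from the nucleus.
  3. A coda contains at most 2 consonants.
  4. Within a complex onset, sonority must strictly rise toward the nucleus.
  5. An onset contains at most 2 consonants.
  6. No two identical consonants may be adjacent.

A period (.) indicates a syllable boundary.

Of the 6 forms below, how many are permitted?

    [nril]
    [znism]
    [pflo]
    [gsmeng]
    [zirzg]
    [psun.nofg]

0

[nril] — violates constraint 1: syllable 1 coda contains /l/ → not permitted
[znism] — violates constraint 2: syllable 1 coda /sm/: /s/ (fricative, 2) → /m/ (nasal, 3) does not fall → not permitted
[pflo] — violates constraint 5: syllable 1 onset /pfl/ has 3 consonants (> 2) → not permitted
[gsmeng] — violates constraint 5: syllable 1 onset /gsm/ has 3 consonants (> 2) → not permitted
[zirzg] — violates constraint 3: syllable 1 coda /rzg/ has 3 consonants (> 2) → not permitted
[psun.nofg] — violates constraint 6: adjacent identical consonants /nn/ → not permitted
No form is permitted → 0.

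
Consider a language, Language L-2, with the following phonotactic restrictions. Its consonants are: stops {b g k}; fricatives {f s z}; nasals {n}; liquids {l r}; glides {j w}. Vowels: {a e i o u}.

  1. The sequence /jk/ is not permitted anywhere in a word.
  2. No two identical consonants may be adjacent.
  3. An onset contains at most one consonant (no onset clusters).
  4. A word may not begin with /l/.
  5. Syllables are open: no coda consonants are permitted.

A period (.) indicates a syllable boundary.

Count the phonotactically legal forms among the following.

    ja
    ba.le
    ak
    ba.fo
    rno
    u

ja — σ1 onset /j/, coda /∅/ ok → phonotactically legal
ba.le — σ1 onset /b/, coda /∅/ ok; σ2 onset /l/, coda /∅/ ok → phonotactically legal
ak — violates constraint 5: syllable 1 coda /k/ has 1 consonant (> 0) → phonotactically illegal
ba.fo — σ1 onset /b/, coda /∅/ ok; σ2 onset /f/, coda /∅/ ok → phonotactically legal
rno — violates constraint 3: syllable 1 onset /rn/ has 2 consonants (> 1) → phonotactically illegal
u — σ1 onset /∅/, coda /∅/ ok → phonotactically legal
Phonotactically legal: ja, ba.le, ba.fo, u → 4.

4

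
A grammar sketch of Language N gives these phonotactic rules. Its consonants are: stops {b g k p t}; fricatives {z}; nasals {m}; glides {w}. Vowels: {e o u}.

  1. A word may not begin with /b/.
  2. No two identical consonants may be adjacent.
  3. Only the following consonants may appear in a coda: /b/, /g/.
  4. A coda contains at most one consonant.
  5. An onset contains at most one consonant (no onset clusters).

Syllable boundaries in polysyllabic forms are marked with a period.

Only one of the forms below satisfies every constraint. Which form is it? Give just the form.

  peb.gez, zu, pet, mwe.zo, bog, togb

peb.gez — violates constraint 3: syllable 2 coda contains /z/, which is not a licensed coda consonant → ill-formed
zu — σ1 onset /z/, coda /∅/ ok → well-formed
pet — violates constraint 3: syllable 1 coda contains /t/, which is not a licensed coda consonant → ill-formed
mwe.zo — violates constraint 5: syllable 1 onset /mw/ has 2 consonants (> 1) → ill-formed
bog — violates constraint 1: word begins with /b/ → ill-formed
togb — violates constraint 4: syllable 1 coda /gb/ has 2 consonants (> 1) → ill-formed

zu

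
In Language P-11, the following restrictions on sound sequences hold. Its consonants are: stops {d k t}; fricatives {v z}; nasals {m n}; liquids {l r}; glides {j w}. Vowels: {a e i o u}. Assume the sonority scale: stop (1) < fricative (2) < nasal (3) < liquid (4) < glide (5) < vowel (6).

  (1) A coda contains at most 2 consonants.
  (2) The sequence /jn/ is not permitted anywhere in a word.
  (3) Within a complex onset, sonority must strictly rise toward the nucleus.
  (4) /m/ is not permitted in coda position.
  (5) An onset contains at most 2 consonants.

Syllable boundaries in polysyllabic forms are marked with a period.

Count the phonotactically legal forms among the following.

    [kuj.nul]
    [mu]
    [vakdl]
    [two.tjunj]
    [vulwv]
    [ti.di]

[kuj.nul] — violates constraint 2: contains banned sequence /jn/ → phonotactically illegal
[mu] — σ1 onset /m/, coda /∅/ ok → phonotactically legal
[vakdl] — violates constraint 1: syllable 1 coda /kdl/ has 3 consonants (> 2) → phonotactically illegal
[two.tjunj] — σ1 onset /tw/ (1→5 rises), coda /∅/ ok; σ2 onset /tj/ (1→5 rises), coda /nj/ (2C) ok → phonotactically legal
[vulwv] — violates constraint 1: syllable 1 coda /lwv/ has 3 consonants (> 2) → phonotactically illegal
[ti.di] — σ1 onset /t/, coda /∅/ ok; σ2 onset /d/, coda /∅/ ok → phonotactically legal
Phonotactically legal: [mu], [two.tjunj], [ti.di] → 3.

3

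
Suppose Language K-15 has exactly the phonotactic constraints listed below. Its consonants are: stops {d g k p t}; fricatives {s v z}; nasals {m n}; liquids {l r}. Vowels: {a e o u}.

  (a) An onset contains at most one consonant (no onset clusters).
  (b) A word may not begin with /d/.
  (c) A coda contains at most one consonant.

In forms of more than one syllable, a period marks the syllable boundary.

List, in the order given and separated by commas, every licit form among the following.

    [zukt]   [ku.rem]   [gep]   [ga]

[zukt] — violates constraint (c): syllable 1 coda /kt/ has 2 consonants (> 1) → illicit
[ku.rem] — σ1 onset /k/, coda /∅/ ok; σ2 onset /r/, coda /m/ ok → licit
[gep] — σ1 onset /g/, coda /p/ ok → licit
[ga] — σ1 onset /g/, coda /∅/ ok → licit

[ku.rem], [gep], [ga]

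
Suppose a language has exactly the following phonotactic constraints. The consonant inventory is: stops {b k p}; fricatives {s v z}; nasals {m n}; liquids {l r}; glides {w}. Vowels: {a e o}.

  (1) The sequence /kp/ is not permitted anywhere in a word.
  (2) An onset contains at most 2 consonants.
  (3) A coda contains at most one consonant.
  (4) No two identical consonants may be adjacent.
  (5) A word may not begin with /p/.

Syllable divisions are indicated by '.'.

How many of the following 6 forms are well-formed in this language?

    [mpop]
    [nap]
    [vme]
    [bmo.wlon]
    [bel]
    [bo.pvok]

[mpop] — σ1 onset /mp/ (2C), coda /p/ ok → well-formed
[nap] — σ1 onset /n/, coda /p/ ok → well-formed
[vme] — σ1 onset /vm/ (2C), coda /∅/ ok → well-formed
[bmo.wlon] — σ1 onset /bm/ (2C), coda /∅/ ok; σ2 onset /wl/ (2C), coda /n/ ok → well-formed
[bel] — σ1 onset /b/, coda /l/ ok → well-formed
[bo.pvok] — σ1 onset /b/, coda /∅/ ok; σ2 onset /pv/ (2C), coda /k/ ok → well-formed
Well-formed: [mpop], [nap], [vme], [bmo.wlon], [bel], [bo.pvok] → 6.

6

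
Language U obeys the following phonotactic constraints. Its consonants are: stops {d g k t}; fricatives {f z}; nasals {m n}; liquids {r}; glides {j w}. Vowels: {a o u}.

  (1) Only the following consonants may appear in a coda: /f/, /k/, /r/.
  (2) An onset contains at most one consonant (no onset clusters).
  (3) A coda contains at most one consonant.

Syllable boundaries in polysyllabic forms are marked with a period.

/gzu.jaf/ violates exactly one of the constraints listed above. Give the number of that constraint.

/gzu.jaf/: syllable 1 onset /gz/ has 2 consonants (> 1).
This is a violation of constraint 2: "An onset contains at most one consonant (no onset clusters)."
The remaining constraints (1, 3) are satisfied.

2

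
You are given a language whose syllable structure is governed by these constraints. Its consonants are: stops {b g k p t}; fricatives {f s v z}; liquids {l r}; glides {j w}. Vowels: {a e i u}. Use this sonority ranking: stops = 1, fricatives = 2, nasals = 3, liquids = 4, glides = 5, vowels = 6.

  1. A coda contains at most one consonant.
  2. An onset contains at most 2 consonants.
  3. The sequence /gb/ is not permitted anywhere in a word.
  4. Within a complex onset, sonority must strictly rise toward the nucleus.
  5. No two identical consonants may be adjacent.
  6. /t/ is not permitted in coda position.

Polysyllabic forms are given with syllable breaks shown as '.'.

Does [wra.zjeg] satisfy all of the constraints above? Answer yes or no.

no

[wra.zjeg] — violates constraint 4: syllable 1 onset /wr/: /w/ (glide, 5) → /r/ (liquid, 4) does not rise → phonotactically illegal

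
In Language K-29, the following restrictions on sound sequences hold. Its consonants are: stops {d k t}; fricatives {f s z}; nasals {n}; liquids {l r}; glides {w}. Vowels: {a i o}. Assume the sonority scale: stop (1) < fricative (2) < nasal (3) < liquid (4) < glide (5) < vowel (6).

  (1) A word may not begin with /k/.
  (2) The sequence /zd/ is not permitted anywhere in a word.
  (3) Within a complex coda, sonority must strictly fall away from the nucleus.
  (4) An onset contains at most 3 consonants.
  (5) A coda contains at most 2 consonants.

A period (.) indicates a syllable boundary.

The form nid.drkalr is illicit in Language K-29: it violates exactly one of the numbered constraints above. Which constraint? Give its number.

nid.drkalr: syllable 2 coda /lr/: /l/ (liquid, 4) → /r/ (liquid, 4) does not fall.
This is a violation of constraint 3: "Within a complex coda, sonority must strictly fall away from the nucleus."
The remaining constraints (1, 2, 4, 5) are satisfied.

3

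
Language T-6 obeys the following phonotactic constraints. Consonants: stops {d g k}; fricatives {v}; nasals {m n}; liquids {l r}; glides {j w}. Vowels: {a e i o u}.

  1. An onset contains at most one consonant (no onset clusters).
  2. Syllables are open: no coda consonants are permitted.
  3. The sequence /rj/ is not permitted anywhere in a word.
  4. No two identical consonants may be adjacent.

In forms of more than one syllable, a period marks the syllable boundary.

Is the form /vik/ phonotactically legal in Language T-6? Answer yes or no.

/vik/ — violates constraint 2: syllable 1 coda /k/ has 1 consonant (> 0) → phonotactically illegal

no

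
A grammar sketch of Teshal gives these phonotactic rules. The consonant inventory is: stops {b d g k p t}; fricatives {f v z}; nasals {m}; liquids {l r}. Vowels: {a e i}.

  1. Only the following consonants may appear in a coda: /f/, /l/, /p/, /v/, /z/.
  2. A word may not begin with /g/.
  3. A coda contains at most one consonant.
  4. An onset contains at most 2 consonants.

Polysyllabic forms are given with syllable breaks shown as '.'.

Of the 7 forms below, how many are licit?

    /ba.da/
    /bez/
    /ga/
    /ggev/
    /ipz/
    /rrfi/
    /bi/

3

/ba.da/ — σ1 onset /b/, coda /∅/ ok; σ2 onset /d/, coda /∅/ ok → licit
/bez/ — σ1 onset /b/, coda /z/ ok → licit
/ga/ — violates constraint 2: word begins with /g/ → illicit
/ggev/ — violates constraint 2: word begins with /g/ → illicit
/ipz/ — violates constraint 3: syllable 1 coda /pz/ has 2 consonants (> 1) → illicit
/rrfi/ — violates constraint 4: syllable 1 onset /rrf/ has 3 consonants (> 2) → illicit
/bi/ — σ1 onset /b/, coda /∅/ ok → licit
Licit: /ba.da/, /bez/, /bi/ → 3.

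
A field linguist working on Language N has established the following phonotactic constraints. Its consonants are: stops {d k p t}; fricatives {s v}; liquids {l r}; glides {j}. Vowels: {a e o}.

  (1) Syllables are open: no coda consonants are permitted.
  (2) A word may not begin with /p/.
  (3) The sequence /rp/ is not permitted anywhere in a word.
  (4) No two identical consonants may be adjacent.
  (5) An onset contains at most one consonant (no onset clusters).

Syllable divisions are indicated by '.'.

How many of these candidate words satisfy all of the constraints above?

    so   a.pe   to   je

so — σ1 onset /s/, coda /∅/ ok → licit
a.pe — σ1 onset /∅/, coda /∅/ ok; σ2 onset /p/, coda /∅/ ok → licit
to — σ1 onset /t/, coda /∅/ ok → licit
je — σ1 onset /j/, coda /∅/ ok → licit
Licit: so, a.pe, to, je → 4.

4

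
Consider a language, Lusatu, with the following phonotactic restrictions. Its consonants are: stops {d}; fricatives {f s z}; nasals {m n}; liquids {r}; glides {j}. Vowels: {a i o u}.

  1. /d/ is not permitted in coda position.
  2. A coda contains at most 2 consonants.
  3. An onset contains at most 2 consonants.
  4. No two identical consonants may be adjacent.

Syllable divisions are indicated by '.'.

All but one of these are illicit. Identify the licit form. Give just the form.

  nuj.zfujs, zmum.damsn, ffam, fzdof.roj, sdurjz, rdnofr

nuj.zfujs — σ1 onset /n/, coda /j/ ok; σ2 onset /zf/ (2C), coda /js/ (2C) ok → licit
zmum.damsn — violates constraint 2: syllable 2 coda /msn/ has 3 consonants (> 2) → illicit
ffam — violates constraint 4: adjacent identical consonants /ff/ → illicit
fzdof.roj — violates constraint 3: syllable 1 onset /fzd/ has 3 consonants (> 2) → illicit
sdurjz — violates constraint 2: syllable 1 coda /rjz/ has 3 consonants (> 2) → illicit
rdnofr — violates constraint 3: syllable 1 onset /rdn/ has 3 consonants (> 2) → illicit

nuj.zfujs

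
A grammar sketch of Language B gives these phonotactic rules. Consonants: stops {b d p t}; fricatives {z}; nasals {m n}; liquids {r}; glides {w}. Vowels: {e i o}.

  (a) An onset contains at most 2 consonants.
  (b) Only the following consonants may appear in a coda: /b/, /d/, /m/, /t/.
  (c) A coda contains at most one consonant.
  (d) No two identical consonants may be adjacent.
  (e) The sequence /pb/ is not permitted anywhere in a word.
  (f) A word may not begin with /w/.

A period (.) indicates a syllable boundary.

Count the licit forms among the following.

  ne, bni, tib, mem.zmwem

3

ne — σ1 onset /n/, coda /∅/ ok → licit
bni — σ1 onset /bn/ (2C), coda /∅/ ok → licit
tib — σ1 onset /t/, coda /b/ ok → licit
mem.zmwem — violates constraint (a): syllable 2 onset /zmw/ has 3 consonants (> 2) → illicit
Licit: ne, bni, tib → 3.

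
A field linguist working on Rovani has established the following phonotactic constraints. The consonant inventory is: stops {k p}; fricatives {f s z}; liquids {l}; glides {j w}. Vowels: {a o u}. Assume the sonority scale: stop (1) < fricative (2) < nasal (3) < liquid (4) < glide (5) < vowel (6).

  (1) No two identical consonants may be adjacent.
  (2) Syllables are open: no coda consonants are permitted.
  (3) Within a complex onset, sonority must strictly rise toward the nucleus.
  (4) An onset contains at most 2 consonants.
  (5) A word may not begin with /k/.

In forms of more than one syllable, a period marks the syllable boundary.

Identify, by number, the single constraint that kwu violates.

5

kwu: word begins with /k/.
This is a violation of constraint 5: "A word may not begin with /k/."
The remaining constraints (1, 2, 3, 4) are satisfied.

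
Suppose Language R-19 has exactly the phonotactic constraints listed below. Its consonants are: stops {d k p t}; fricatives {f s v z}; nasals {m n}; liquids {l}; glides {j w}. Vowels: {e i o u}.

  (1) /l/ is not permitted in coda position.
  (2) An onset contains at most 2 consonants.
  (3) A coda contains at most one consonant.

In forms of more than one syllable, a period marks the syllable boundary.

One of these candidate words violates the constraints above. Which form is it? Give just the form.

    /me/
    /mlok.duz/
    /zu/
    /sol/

/sol/

/me/ — σ1 onset /m/, coda /∅/ ok → licit
/mlok.duz/ — σ1 onset /ml/ (2C), coda /k/ ok; σ2 onset /d/, coda /z/ ok → licit
/zu/ — σ1 onset /z/, coda /∅/ ok → licit
/sol/ — violates constraint 1: syllable 1 coda contains /l/ → illicit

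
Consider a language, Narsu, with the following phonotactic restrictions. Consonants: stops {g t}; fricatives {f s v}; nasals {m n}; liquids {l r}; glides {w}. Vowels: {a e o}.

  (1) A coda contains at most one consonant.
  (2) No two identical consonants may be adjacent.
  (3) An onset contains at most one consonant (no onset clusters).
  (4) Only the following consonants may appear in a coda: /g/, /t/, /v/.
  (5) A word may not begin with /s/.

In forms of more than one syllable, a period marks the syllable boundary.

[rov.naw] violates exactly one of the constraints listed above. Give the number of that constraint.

4

[rov.naw]: syllable 2 coda contains /w/, which is not a licensed coda consonant.
This is a violation of constraint 4: "Only the following consonants may appear in a coda: /g/, /t/, /v/."
The remaining constraints (1, 2, 3, 5) are satisfied.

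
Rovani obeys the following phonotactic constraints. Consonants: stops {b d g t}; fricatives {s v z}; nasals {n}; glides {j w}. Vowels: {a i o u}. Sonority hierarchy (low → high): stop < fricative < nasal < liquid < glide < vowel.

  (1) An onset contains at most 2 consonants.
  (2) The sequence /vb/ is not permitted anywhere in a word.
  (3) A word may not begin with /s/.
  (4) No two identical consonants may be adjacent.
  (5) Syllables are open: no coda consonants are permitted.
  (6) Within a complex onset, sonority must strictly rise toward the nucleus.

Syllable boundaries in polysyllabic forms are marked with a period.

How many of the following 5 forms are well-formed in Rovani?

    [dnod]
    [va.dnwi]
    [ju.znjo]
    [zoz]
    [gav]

[dnod] — violates constraint 5: syllable 1 coda /d/ has 1 consonant (> 0) → ill-formed
[va.dnwi] — violates constraint 1: syllable 2 onset /dnw/ has 3 consonants (> 2) → ill-formed
[ju.znjo] — violates constraint 1: syllable 2 onset /znj/ has 3 consonants (> 2) → ill-formed
[zoz] — violates constraint 5: syllable 1 coda /z/ has 1 consonant (> 0) → ill-formed
[gav] — violates constraint 5: syllable 1 coda /v/ has 1 consonant (> 0) → ill-formed
No form is well-formed → 0.

0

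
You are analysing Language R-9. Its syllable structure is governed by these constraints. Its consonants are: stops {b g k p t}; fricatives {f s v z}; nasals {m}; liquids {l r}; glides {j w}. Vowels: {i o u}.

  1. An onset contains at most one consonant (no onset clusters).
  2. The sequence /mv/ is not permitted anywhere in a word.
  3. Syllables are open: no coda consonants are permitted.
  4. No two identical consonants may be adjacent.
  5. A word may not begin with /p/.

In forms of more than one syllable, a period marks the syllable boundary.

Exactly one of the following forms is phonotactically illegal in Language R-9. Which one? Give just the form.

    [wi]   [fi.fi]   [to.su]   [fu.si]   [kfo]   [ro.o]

[wi] — σ1 onset /w/, coda /∅/ ok → phonotactically legal
[fi.fi] — σ1 onset /f/, coda /∅/ ok; σ2 onset /f/, coda /∅/ ok → phonotactically legal
[to.su] — σ1 onset /t/, coda /∅/ ok; σ2 onset /s/, coda /∅/ ok → phonotactically legal
[fu.si] — σ1 onset /f/, coda /∅/ ok; σ2 onset /s/, coda /∅/ ok → phonotactically legal
[kfo] — violates constraint 1: syllable 1 onset /kf/ has 2 consonants (> 1) → phonotactically illegal
[ro.o] — σ1 onset /r/, coda /∅/ ok; σ2 onset /∅/, coda /∅/ ok → phonotactically legal

[kfo]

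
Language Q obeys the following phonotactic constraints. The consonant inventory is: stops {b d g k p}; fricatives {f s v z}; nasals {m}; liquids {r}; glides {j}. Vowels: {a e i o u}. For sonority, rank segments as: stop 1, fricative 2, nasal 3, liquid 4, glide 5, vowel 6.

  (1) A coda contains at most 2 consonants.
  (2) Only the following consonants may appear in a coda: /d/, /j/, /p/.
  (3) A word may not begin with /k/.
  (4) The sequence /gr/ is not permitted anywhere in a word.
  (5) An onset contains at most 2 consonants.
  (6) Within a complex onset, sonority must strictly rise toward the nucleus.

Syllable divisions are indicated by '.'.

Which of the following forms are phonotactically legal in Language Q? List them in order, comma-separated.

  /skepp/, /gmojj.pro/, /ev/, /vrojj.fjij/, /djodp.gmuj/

/gmojj.pro/, /vrojj.fjij/, /djodp.gmuj/

/skepp/ — violates constraint 6: syllable 1 onset /sk/: /s/ (fricative, 2) → /k/ (stop, 1) does not rise → phonotactically illegal
/gmojj.pro/ — σ1 onset /gm/ (1→3 rises), coda /jj/ (2C) ok; σ2 onset /pr/ (1→4 rises), coda /∅/ ok → phonotactically legal
/ev/ — violates constraint 2: syllable 1 coda contains /v/, which is not a licensed coda consonant → phonotactically illegal
/vrojj.fjij/ — σ1 onset /vr/ (2→4 rises), coda /jj/ (2C) ok; σ2 onset /fj/ (2→5 rises), coda /j/ ok → phonotactically legal
/djodp.gmuj/ — σ1 onset /dj/ (1→5 rises), coda /dp/ (2C) ok; σ2 onset /gm/ (1→3 rises), coda /j/ ok → phonotactically legal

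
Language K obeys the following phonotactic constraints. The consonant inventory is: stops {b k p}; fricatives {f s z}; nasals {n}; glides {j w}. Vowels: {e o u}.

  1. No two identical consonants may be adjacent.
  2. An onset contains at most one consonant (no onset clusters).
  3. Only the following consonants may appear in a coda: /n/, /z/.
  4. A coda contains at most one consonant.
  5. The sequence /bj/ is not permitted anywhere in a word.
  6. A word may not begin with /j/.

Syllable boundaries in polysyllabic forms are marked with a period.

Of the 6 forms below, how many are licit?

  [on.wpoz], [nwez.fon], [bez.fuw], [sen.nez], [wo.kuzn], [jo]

0

[on.wpoz] — violates constraint 2: syllable 2 onset /wp/ has 2 consonants (> 1) → illicit
[nwez.fon] — violates constraint 2: syllable 1 onset /nw/ has 2 consonants (> 1) → illicit
[bez.fuw] — violates constraint 3: syllable 2 coda contains /w/, which is not a licensed coda consonant → illicit
[sen.nez] — violates constraint 1: adjacent identical consonants /nn/ → illicit
[wo.kuzn] — violates constraint 4: syllable 2 coda /zn/ has 2 consonants (> 1) → illicit
[jo] — violates constraint 6: word begins with /j/ → illicit
No form is licit → 0.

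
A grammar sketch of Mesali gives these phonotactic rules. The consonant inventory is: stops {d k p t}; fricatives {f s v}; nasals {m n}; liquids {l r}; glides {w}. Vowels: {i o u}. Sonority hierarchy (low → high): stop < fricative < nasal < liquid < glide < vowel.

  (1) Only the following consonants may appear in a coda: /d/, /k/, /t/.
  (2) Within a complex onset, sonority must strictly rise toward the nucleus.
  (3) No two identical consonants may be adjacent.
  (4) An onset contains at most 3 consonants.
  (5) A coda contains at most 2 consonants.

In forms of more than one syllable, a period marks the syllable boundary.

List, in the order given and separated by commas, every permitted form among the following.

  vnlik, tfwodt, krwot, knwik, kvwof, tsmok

vnlik — σ1 onset /vnl/ (2→3→4 rises), coda /k/ ok → permitted
tfwodt — σ1 onset /tfw/ (1→2→5 rises), coda /dt/ (2C) ok → permitted
krwot — σ1 onset /krw/ (1→4→5 rises), coda /t/ ok → permitted
knwik — σ1 onset /knw/ (1→3→5 rises), coda /k/ ok → permitted
kvwof — violates constraint 1: syllable 1 coda contains /f/, which is not a licensed coda consonant → not permitted
tsmok — σ1 onset /tsm/ (1→2→3 rises), coda /k/ ok → permitted

vnlik, tfwodt, krwot, knwik, tsmok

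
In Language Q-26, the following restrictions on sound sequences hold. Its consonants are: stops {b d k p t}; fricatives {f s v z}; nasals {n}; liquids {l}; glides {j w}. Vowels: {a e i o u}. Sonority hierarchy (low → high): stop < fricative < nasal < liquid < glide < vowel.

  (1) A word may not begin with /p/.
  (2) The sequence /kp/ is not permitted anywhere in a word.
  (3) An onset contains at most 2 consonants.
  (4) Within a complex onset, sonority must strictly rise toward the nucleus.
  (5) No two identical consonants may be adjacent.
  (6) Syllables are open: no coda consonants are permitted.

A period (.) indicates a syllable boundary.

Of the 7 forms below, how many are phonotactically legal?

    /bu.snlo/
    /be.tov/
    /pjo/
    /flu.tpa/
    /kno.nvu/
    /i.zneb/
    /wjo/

/bu.snlo/ — violates constraint 3: syllable 2 onset /snl/ has 3 consonants (> 2) → phonotactically illegal
/be.tov/ — violates constraint 6: syllable 2 coda /v/ has 1 consonant (> 0) → phonotactically illegal
/pjo/ — violates constraint 1: word begins with /p/ → phonotactically illegal
/flu.tpa/ — violates constraint 4: syllable 2 onset /tp/: /t/ (stop, 1) → /p/ (stop, 1) does not rise → phonotactically illegal
/kno.nvu/ — violates constraint 4: syllable 2 onset /nv/: /n/ (nasal, 3) → /v/ (fricative, 2) does not rise → phonotactically illegal
/i.zneb/ — violates constraint 6: syllable 2 coda /b/ has 1 consonant (> 0) → phonotactically illegal
/wjo/ — violates constraint 4: syllable 1 onset /wj/: /w/ (glide, 5) → /j/ (glide, 5) does not rise → phonotactically illegal
No form is phonotactically legal → 0.

0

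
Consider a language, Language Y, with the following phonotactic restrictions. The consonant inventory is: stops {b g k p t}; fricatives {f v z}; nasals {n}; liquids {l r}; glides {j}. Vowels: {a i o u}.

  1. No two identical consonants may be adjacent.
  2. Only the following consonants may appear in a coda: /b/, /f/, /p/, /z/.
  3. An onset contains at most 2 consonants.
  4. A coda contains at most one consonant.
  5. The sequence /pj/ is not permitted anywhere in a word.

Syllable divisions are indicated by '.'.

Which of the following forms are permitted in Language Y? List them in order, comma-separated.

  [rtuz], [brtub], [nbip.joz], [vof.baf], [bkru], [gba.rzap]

[rtuz] — σ1 onset /rt/ (2C), coda /z/ ok → permitted
[brtub] — violates constraint 3: syllable 1 onset /brt/ has 3 consonants (> 2) → not permitted
[nbip.joz] — violates constraint 5: contains banned sequence /pj/ → not permitted
[vof.baf] — σ1 onset /v/, coda /f/ ok; σ2 onset /b/, coda /f/ ok → permitted
[bkru] — violates constraint 3: syllable 1 onset /bkr/ has 3 consonants (> 2) → not permitted
[gba.rzap] — σ1 onset /gb/ (2C), coda /∅/ ok; σ2 onset /rz/ (2C), coda /p/ ok → permitted

[rtuz], [vof.baf], [gba.rzap]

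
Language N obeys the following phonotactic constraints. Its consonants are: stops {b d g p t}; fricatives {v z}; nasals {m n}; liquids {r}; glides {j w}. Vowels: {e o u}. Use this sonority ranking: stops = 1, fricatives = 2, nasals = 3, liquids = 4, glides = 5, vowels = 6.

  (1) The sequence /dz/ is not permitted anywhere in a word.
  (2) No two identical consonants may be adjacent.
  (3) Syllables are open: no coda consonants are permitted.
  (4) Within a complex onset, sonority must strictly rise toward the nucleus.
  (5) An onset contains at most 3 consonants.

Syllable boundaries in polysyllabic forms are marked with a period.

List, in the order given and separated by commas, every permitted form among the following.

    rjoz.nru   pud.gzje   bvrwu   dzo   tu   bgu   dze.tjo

rjoz.nru — violates constraint 3: syllable 1 coda /z/ has 1 consonant (> 0) → not permitted
pud.gzje — violates constraint 3: syllable 1 coda /d/ has 1 consonant (> 0) → not permitted
bvrwu — violates constraint 5: syllable 1 onset /bvrw/ has 4 consonants (> 3) → not permitted
dzo — violates constraint 1: contains banned sequence /dz/ → not permitted
tu — σ1 onset /t/, coda /∅/ ok → permitted
bgu — violates constraint 4: syllable 1 onset /bg/: /b/ (stop, 1) → /g/ (stop, 1) does not rise → not permitted
dze.tjo — violates constraint 1: contains banned sequence /dz/ → not permitted

tu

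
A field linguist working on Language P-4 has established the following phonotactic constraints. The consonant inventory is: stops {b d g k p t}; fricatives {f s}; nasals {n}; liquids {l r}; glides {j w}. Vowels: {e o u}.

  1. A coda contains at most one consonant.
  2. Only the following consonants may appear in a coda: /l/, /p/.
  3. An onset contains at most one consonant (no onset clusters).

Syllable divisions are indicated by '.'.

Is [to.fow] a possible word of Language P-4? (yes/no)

no

[to.fow] — violates constraint 2: syllable 2 coda contains /w/, which is not a licensed coda consonant → phonotactically illegal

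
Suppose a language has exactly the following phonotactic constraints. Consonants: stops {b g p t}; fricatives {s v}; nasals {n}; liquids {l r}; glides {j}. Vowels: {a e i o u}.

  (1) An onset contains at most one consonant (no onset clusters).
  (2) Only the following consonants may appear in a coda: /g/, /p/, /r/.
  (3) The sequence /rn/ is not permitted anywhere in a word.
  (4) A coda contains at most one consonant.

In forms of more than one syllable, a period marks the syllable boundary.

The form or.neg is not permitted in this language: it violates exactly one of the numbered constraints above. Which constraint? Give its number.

3

or.neg: contains banned sequence /rn/.
This is a violation of constraint 3: "The sequence /rn/ is not permitted anywhere in a word."
The remaining constraints (1, 2, 4) are satisfied.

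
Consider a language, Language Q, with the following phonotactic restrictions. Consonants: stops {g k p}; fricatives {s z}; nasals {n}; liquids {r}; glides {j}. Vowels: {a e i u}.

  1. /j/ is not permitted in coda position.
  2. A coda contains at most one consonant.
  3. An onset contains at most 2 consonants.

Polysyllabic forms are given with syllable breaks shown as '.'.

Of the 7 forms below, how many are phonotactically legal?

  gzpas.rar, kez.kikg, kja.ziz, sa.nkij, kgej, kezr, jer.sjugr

1

gzpas.rar — violates constraint 3: syllable 1 onset /gzp/ has 3 consonants (> 2) → phonotactically illegal
kez.kikg — violates constraint 2: syllable 2 coda /kg/ has 2 consonants (> 1) → phonotactically illegal
kja.ziz — σ1 onset /kj/ (2C), coda /∅/ ok; σ2 onset /z/, coda /z/ ok → phonotactically legal
sa.nkij — violates constraint 1: syllable 2 coda contains /j/ → phonotactically illegal
kgej — violates constraint 1: syllable 1 coda contains /j/ → phonotactically illegal
kezr — violates constraint 2: syllable 1 coda /zr/ has 2 consonants (> 1) → phonotactically illegal
jer.sjugr — violates constraint 2: syllable 2 coda /gr/ has 2 consonants (> 1) → phonotactically illegal
Phonotactically legal: kja.ziz → 1.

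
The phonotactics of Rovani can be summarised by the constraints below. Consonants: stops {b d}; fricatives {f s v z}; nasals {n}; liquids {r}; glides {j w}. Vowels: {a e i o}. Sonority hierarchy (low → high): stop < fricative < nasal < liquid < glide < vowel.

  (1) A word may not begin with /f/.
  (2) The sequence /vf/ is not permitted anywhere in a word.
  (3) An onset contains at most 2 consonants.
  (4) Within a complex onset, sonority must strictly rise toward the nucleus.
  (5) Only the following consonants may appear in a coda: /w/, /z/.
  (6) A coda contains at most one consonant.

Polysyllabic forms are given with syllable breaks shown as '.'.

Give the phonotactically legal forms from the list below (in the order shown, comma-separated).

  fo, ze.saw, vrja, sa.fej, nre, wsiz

ze.saw, nre

fo — violates constraint 1: word begins with /f/ → phonotactically illegal
ze.saw — σ1 onset /z/, coda /∅/ ok; σ2 onset /s/, coda /w/ ok → phonotactically legal
vrja — violates constraint 3: syllable 1 onset /vrj/ has 3 consonants (> 2) → phonotactically illegal
sa.fej — violates constraint 5: syllable 2 coda contains /j/, which is not a licensed coda consonant → phonotactically illegal
nre — σ1 onset /nr/ (3→4 rises), coda /∅/ ok → phonotactically legal
wsiz — violates constraint 4: syllable 1 onset /ws/: /w/ (glide, 5) → /s/ (fricative, 2) does not rise → phonotactically illegal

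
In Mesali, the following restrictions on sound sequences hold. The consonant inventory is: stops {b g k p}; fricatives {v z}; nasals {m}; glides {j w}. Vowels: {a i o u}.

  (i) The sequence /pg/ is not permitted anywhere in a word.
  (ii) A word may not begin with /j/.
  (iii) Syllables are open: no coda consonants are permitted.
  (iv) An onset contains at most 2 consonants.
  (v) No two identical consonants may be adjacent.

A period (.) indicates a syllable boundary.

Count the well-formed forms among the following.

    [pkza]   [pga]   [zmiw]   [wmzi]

0

[pkza] — violates constraint (iv): syllable 1 onset /pkz/ has 3 consonants (> 2) → ill-formed
[pga] — violates constraint (i): contains banned sequence /pg/ → ill-formed
[zmiw] — violates constraint (iii): syllable 1 coda /w/ has 1 consonant (> 0) → ill-formed
[wmzi] — violates constraint (iv): syllable 1 onset /wmz/ has 3 consonants (> 2) → ill-formed
No form is well-formed → 0.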